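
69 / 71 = 0.97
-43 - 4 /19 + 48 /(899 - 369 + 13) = -148297 /3439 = -43.12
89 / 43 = 2.07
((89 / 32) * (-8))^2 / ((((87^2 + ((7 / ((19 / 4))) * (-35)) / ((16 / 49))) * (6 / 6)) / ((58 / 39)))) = 4364471 / 43932642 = 0.10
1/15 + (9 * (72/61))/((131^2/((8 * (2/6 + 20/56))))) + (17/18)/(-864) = 39312536513/569805606720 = 0.07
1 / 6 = 0.17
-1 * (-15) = 15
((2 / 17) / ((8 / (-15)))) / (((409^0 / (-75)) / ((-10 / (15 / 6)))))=-66.18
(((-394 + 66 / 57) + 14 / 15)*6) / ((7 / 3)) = -670164 / 665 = -1007.77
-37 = -37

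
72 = 72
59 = 59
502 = 502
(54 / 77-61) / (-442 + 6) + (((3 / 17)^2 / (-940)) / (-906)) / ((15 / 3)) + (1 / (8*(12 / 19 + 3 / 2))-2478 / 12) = -57532143054098701 / 278871983497800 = -206.30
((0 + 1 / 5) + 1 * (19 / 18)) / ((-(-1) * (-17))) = -113 / 1530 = -0.07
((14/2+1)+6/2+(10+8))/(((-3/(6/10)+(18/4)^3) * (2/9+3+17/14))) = 29232/385151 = 0.08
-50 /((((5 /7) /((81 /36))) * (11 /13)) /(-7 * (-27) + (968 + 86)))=-231367.50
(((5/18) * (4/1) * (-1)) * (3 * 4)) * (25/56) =-125/21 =-5.95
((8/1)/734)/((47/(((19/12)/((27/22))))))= 418/1397169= 0.00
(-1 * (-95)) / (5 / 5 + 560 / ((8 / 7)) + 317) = 95 / 808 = 0.12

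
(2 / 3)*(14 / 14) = 2 / 3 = 0.67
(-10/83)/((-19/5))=50/1577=0.03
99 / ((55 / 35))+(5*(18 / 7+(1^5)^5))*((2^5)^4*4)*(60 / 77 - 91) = -3642228702043 / 539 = -6757381636.44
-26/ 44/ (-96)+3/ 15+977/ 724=2973317/ 1911360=1.56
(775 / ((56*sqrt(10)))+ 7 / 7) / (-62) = -5*sqrt(10) / 224 - 1 / 62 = -0.09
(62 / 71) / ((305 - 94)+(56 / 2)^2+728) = 62 / 122333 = 0.00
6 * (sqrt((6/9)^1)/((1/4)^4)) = 512 * sqrt(6) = 1254.14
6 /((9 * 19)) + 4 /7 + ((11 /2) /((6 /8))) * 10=9834 /133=73.94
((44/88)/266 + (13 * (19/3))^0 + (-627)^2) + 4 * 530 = 210273001/532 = 395250.00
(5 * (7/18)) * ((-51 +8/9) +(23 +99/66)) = -16135/324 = -49.80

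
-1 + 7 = 6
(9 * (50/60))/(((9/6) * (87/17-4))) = 85/19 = 4.47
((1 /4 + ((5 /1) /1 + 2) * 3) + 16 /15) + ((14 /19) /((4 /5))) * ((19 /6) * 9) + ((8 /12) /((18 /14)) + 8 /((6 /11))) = 17213 /270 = 63.75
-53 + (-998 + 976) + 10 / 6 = -220 / 3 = -73.33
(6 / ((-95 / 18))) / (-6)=18 / 95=0.19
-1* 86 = -86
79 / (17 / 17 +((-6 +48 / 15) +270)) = 395 / 1341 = 0.29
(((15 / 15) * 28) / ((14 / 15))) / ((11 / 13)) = 390 / 11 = 35.45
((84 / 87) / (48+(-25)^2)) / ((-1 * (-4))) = 7 / 19517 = 0.00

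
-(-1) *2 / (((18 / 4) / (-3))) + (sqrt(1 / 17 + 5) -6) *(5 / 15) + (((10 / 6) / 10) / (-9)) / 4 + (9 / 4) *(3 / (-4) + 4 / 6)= -1523 / 432 + sqrt(1462) / 51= -2.78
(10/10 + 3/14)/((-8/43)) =-731/112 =-6.53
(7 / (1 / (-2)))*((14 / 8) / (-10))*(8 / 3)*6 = 196 / 5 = 39.20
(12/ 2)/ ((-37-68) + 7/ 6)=-36/ 623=-0.06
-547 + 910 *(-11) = -10557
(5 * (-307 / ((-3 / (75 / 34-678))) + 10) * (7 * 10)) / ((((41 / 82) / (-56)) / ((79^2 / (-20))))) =-14378974043140 / 17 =-845822002537.65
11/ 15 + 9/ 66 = 287/ 330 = 0.87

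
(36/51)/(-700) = -3/2975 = -0.00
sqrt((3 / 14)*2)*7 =sqrt(21) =4.58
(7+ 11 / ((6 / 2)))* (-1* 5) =-160 / 3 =-53.33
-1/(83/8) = -8/83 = -0.10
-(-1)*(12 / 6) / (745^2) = 2 / 555025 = 0.00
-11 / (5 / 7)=-77 / 5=-15.40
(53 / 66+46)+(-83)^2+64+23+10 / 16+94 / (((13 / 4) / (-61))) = 18049301 / 3432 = 5259.12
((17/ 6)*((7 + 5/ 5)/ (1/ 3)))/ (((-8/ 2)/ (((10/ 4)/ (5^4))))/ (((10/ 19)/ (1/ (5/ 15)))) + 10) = -34/ 2845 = -0.01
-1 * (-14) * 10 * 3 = 420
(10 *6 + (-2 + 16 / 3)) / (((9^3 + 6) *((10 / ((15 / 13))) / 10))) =190 / 1911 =0.10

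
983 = 983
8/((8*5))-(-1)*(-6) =-5.80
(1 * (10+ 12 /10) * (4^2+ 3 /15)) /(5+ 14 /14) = 756 /25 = 30.24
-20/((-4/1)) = 5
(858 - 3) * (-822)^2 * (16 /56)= 1155419640 /7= 165059948.57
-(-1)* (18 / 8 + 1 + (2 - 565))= -2239 / 4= -559.75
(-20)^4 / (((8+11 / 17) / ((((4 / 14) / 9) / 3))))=5440000 / 27783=195.80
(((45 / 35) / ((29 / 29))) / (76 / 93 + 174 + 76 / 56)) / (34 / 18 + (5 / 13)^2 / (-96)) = 81476928 / 21070984319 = 0.00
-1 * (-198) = 198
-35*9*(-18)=5670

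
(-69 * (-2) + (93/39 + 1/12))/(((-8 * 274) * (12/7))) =-153391/4103424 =-0.04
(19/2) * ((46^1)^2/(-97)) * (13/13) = -20102/97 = -207.24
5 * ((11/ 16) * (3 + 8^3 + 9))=7205/ 4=1801.25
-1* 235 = -235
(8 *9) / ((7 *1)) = 72 / 7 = 10.29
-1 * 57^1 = -57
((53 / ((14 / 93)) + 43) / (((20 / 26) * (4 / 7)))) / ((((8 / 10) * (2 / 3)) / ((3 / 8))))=647127 / 1024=631.96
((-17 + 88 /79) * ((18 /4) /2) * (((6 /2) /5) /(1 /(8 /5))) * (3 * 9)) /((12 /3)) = -182979 /790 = -231.62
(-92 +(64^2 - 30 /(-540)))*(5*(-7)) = -2522555 /18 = -140141.94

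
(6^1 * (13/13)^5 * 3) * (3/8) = 27/4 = 6.75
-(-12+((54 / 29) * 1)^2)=7176 / 841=8.53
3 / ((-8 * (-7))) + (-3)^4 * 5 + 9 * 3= 24195 / 56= 432.05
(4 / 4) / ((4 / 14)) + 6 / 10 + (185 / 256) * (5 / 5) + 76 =103453 / 1280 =80.82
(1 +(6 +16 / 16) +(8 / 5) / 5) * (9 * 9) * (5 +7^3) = 5863104 / 25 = 234524.16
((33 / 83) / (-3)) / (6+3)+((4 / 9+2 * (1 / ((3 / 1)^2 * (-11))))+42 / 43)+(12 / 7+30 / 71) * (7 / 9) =76469497 / 25086501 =3.05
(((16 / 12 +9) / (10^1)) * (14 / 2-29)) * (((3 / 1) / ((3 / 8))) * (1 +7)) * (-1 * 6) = 43648 / 5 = 8729.60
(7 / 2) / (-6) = -7 / 12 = -0.58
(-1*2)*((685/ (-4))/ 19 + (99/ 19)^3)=-3633911/ 13718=-264.90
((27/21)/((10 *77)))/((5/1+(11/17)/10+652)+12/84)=153/60219929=0.00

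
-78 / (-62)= 39 / 31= 1.26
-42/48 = -0.88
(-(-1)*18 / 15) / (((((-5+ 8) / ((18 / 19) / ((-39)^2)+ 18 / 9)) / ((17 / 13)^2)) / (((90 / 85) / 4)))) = 982872 / 2713295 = 0.36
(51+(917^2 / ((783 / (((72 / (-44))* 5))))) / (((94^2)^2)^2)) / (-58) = -148756155916868643811 / 169173667513306376448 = -0.88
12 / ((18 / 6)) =4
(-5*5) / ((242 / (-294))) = 3675 / 121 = 30.37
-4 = -4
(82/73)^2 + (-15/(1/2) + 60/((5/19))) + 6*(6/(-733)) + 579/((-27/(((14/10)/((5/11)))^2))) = -92676607879/21972133125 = -4.22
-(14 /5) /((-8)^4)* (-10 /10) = 7 /10240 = 0.00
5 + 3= 8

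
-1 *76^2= -5776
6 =6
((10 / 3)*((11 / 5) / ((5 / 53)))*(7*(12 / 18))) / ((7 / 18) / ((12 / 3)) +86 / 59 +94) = 7704928 / 2029585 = 3.80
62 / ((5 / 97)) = 6014 / 5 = 1202.80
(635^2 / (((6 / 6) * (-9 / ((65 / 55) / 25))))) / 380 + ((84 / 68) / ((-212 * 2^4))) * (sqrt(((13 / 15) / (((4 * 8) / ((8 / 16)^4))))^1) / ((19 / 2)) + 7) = -3024086167 / 542329920 - 7 * sqrt(390) / 87649280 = -5.58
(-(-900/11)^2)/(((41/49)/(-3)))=119070000/4961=24001.21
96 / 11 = 8.73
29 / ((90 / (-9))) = -29 / 10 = -2.90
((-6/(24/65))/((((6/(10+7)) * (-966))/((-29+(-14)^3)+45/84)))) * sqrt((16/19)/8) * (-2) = 85780045 * sqrt(38)/6166944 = 85.74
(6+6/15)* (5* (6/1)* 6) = 1152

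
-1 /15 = -0.07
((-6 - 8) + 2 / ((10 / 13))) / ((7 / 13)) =-741 / 35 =-21.17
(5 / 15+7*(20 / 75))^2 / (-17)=-121 / 425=-0.28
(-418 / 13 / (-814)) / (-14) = -0.00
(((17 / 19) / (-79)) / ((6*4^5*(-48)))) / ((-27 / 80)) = -0.00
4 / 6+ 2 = 2.67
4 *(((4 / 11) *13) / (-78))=-8 / 33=-0.24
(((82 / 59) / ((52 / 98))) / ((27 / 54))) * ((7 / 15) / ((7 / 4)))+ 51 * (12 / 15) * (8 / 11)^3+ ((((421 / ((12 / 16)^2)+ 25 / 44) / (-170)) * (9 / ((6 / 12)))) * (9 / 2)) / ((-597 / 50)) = 1947069702587 / 41443522692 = 46.98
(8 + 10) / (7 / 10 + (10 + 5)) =180 / 157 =1.15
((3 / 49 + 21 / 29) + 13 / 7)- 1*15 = -17560 / 1421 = -12.36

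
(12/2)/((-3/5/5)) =-50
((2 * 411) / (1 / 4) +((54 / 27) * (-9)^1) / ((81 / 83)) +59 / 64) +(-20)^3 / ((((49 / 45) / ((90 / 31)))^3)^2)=-20311785724637820682382006605 / 7075695364223435643456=-2870641.64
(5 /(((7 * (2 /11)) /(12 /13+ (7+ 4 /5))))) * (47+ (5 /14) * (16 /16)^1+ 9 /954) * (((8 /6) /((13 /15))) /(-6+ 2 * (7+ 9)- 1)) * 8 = 250520688 /313495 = 799.12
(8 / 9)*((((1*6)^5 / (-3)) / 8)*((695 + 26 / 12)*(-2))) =401568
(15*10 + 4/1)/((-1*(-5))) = 154/5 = 30.80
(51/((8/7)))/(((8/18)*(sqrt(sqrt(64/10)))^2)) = 3213*sqrt(10)/256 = 39.69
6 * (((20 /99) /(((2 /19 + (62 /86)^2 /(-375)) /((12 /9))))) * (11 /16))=10.70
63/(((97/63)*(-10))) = -3969/970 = -4.09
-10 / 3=-3.33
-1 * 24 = -24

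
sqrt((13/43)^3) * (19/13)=19 * sqrt(559)/1849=0.24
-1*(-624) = 624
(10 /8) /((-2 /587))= -366.88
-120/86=-1.40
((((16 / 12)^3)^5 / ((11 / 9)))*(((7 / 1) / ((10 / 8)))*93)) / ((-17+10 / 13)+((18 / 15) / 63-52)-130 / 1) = -84812719194112 / 527215866903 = -160.87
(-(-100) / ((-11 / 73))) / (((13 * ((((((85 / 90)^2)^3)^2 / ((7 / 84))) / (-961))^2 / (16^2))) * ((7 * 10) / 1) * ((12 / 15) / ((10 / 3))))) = -6683069682921420769141110822936772608000 / 339788119985926516548147621238121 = -19668344.15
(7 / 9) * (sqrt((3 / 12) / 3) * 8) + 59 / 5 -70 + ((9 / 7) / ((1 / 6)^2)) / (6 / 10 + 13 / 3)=-63219 / 1295 + 28 * sqrt(3) / 27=-47.02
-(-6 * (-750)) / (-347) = 4500 / 347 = 12.97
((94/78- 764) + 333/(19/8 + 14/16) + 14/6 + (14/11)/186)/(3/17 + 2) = -11443159/37851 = -302.32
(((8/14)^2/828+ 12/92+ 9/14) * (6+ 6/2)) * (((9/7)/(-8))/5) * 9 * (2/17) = -254259/1072904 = -0.24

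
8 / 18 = 4 / 9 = 0.44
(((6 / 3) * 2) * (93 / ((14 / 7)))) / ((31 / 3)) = 18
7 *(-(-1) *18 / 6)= 21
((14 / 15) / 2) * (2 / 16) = 7 / 120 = 0.06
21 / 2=10.50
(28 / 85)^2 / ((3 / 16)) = 12544 / 21675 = 0.58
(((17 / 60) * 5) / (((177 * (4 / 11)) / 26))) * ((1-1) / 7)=0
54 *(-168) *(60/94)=-272160/47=-5790.64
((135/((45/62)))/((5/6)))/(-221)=-1116/1105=-1.01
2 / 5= 0.40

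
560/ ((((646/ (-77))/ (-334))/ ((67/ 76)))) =120617420/ 6137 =19654.13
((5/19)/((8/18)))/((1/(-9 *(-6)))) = 1215/38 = 31.97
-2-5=-7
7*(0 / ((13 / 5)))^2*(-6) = 0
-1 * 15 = -15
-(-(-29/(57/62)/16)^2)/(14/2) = 808201/1455552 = 0.56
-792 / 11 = -72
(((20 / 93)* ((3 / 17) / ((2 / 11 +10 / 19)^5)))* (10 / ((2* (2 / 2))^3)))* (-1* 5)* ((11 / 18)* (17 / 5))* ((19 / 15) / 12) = -416723239951205 / 1426412962013184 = -0.29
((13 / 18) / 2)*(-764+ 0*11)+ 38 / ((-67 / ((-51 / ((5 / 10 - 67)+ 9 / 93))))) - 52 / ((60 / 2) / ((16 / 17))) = -58653366557 / 211016835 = -277.96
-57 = -57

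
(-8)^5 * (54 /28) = -442368 /7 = -63195.43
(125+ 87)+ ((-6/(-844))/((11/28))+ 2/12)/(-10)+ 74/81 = 800489849/3760020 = 212.90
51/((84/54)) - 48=-213/14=-15.21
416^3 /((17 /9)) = 647921664 /17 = 38113039.06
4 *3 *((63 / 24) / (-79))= -63 / 158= -0.40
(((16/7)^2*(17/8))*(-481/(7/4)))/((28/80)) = -20933120/2401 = -8718.50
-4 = -4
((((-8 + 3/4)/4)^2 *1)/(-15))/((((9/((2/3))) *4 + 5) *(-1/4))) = 841/56640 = 0.01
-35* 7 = -245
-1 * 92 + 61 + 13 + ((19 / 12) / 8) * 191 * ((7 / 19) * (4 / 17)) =-6007 / 408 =-14.72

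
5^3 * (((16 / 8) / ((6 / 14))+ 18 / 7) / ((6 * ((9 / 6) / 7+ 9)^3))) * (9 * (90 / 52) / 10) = 931000 / 3100773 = 0.30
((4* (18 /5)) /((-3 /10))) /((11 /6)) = -288 /11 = -26.18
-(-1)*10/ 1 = 10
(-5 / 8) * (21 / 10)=-21 / 16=-1.31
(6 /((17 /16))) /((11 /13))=1248 /187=6.67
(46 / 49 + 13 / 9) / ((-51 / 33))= -11561 / 7497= -1.54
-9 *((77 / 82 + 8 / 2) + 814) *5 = -3021885 / 82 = -36852.26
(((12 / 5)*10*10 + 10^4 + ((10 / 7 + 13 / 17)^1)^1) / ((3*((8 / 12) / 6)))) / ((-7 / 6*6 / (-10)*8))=18282315 / 3332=5486.89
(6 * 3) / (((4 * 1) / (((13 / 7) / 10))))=117 / 140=0.84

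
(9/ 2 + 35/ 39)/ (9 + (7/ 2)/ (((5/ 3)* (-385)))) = 115775/ 192933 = 0.60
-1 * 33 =-33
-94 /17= -5.53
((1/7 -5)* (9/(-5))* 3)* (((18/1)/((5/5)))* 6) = 99144/35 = 2832.69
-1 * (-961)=961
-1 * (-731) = 731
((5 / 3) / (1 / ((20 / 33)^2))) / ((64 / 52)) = 1625 / 3267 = 0.50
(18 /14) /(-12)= -3 /28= -0.11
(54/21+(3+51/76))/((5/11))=36531/2660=13.73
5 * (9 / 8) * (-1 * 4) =-45 / 2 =-22.50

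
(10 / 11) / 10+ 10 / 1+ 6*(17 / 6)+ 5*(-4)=78 / 11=7.09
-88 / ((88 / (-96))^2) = -1152 / 11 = -104.73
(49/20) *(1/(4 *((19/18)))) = 441/760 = 0.58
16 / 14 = 8 / 7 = 1.14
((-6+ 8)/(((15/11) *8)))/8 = 11/480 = 0.02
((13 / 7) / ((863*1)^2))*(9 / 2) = 117 / 10426766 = 0.00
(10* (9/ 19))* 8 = 720/ 19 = 37.89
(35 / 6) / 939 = 35 / 5634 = 0.01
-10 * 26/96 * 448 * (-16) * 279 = 5416320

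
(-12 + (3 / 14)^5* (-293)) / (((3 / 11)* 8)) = -23925319 / 4302592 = -5.56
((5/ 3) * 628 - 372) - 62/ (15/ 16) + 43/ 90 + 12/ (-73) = 4000123/ 6570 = 608.85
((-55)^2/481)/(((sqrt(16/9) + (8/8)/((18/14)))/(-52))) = -108900/703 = -154.91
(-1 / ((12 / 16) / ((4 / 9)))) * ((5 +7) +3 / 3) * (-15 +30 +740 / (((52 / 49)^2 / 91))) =-12440300 / 27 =-460751.85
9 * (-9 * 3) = -243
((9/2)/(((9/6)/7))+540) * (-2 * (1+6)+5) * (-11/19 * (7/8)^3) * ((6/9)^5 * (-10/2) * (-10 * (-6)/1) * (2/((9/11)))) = -194026525/1026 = -189109.67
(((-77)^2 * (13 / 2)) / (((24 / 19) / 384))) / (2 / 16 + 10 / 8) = 8520512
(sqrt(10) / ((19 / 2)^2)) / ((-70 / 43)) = -86 * sqrt(10) / 12635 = -0.02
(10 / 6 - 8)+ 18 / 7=-79 / 21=-3.76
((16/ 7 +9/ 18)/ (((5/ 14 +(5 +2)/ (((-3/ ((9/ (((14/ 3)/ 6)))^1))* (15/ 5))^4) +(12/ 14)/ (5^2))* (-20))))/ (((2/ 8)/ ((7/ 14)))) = -735/ 51502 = -0.01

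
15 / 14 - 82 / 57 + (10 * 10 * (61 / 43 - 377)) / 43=-1289311757 / 1475502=-873.81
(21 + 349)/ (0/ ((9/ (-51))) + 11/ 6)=2220/ 11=201.82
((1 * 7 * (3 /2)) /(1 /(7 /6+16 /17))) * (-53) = -1173.01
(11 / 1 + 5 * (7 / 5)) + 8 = 26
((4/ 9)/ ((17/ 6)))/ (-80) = -1/ 510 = -0.00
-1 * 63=-63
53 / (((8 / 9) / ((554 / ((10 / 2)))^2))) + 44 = 36601933 / 50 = 732038.66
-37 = -37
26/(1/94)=2444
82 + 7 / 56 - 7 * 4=433 / 8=54.12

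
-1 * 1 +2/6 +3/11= -13/33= -0.39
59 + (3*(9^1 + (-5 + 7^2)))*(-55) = -8686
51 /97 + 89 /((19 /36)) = 311757 /1843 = 169.16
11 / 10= 1.10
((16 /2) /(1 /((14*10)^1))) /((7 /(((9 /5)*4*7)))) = 8064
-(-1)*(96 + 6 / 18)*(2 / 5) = 578 / 15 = 38.53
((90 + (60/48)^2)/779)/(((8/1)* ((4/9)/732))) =2412855/99712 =24.20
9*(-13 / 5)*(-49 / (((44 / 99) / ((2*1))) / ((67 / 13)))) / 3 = 88641 / 10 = 8864.10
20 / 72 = 5 / 18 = 0.28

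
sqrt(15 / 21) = sqrt(35) / 7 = 0.85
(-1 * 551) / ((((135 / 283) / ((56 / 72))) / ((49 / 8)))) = -5502.57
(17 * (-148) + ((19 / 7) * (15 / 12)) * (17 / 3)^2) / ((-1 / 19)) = 11524963 / 252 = 45733.98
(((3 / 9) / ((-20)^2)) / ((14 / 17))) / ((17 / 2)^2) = 1 / 71400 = 0.00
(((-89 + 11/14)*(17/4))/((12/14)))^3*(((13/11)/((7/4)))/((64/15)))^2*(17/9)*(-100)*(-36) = -14255440592.15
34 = 34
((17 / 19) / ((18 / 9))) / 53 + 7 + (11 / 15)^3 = 50318759 / 6797250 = 7.40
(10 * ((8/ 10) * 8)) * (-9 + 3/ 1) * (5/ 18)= -320/ 3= -106.67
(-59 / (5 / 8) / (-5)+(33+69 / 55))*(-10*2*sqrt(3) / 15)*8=-467584*sqrt(3) / 825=-981.67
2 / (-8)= -1 / 4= -0.25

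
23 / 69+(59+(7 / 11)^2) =21685 / 363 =59.74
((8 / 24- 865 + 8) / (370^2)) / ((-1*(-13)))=-257 / 533910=-0.00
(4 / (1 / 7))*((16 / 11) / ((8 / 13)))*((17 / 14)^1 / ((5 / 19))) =16796 / 55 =305.38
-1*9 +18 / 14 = -54 / 7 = -7.71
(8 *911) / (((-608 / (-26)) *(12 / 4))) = 11843 / 114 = 103.89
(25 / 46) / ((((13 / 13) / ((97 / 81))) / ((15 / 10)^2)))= 2425 / 1656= 1.46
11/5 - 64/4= -69/5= -13.80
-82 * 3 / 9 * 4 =-328 / 3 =-109.33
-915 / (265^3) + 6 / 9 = 7443301 / 11165775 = 0.67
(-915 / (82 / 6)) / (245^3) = -549 / 120590225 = -0.00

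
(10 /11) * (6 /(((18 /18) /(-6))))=-32.73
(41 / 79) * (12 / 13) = 492 / 1027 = 0.48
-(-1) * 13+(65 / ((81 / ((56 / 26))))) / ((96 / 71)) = 27757 / 1944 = 14.28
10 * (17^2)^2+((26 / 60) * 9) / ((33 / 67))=91873971 / 110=835217.92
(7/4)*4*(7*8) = 392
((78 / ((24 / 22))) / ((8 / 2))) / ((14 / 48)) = 429 / 7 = 61.29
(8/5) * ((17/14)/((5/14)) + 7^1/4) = 206/25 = 8.24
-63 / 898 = -0.07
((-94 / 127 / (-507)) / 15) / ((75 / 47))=4418 / 72437625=0.00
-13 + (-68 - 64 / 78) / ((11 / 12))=-1145 / 13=-88.08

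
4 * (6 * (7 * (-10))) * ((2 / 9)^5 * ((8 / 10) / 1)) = -14336 / 19683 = -0.73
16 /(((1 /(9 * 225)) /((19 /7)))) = 615600 /7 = 87942.86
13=13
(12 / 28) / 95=3 / 665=0.00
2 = 2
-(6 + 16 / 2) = -14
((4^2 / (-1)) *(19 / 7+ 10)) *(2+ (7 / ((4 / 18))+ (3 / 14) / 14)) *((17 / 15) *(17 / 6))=-337922498 / 15435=-21893.26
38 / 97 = 0.39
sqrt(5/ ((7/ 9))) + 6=3 * sqrt(35)/ 7 + 6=8.54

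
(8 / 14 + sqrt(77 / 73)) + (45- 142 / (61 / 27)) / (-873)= 24515 / 41419 + sqrt(5621) / 73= 1.62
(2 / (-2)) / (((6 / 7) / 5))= -35 / 6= -5.83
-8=-8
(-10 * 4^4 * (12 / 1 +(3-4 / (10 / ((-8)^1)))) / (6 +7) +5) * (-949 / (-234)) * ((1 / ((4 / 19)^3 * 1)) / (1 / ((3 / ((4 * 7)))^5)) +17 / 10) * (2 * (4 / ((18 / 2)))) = -816091326174053 / 37174394880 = -21953.05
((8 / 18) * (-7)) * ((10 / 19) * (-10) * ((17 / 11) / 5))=9520 / 1881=5.06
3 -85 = -82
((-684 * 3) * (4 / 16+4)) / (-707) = 8721 / 707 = 12.34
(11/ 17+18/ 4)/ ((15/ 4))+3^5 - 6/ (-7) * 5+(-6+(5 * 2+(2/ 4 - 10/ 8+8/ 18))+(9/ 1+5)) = 266.35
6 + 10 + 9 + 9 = 34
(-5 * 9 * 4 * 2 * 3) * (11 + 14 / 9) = -13560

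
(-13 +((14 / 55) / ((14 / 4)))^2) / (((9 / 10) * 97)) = -26206 / 176055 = -0.15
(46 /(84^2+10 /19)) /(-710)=-437 /47596270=-0.00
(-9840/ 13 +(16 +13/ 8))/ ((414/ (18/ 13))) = -76887/ 31096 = -2.47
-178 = -178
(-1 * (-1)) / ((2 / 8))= 4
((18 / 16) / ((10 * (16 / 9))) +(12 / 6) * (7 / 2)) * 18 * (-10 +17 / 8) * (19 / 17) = -97398693 / 87040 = -1119.01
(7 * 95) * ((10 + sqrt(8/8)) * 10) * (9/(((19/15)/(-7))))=-3638250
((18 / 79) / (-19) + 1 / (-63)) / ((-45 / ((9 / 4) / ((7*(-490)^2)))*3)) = 0.00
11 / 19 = 0.58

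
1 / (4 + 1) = 1 / 5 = 0.20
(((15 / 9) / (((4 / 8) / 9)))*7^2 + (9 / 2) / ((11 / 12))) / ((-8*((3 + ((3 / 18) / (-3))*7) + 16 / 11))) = -36504 / 805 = -45.35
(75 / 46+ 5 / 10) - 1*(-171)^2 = -672494 / 23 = -29238.87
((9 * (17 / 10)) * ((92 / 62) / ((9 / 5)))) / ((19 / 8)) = 3128 / 589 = 5.31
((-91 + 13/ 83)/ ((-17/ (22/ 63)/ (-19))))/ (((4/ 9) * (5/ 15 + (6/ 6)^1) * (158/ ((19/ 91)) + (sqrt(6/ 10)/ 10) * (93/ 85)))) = -4900742391187500/ 61984471303900039 + 991994020875 * sqrt(15)/ 433891299127300273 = -0.08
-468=-468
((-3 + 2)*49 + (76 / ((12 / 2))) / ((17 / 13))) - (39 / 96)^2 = -2061739 / 52224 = -39.48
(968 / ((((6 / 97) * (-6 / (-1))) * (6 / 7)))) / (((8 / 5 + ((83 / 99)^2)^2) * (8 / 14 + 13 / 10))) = 102305787610950 / 131755662103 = 776.48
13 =13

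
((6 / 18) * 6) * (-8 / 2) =-8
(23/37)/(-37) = -23/1369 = -0.02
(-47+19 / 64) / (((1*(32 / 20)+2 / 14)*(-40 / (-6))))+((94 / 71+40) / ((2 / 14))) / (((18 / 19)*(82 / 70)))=191248421 / 745216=256.63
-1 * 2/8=-1/4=-0.25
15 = 15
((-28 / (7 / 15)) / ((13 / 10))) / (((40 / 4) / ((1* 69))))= -4140 / 13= -318.46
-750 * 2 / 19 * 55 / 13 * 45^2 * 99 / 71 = -16539187500 / 17537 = -943102.44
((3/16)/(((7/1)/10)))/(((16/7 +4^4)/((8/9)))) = 5/5424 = 0.00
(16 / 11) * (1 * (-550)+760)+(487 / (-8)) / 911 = 24482323 / 80168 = 305.39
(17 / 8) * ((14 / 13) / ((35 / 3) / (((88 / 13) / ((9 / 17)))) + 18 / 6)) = 44506 / 76089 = 0.58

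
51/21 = 2.43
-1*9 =-9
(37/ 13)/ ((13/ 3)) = 111/ 169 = 0.66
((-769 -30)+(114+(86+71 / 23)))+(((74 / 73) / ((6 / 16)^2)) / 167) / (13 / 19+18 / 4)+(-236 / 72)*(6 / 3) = -299505165533 / 497136789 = -602.46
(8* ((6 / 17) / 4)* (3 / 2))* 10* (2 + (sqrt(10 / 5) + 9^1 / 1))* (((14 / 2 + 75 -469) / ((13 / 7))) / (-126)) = 3870* sqrt(2) / 221 + 42570 / 221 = 217.39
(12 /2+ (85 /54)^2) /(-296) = -24721 /863136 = -0.03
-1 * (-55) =55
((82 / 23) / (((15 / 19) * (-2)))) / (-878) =779 / 302910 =0.00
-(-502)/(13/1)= 502/13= 38.62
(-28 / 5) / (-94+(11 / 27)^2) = 20412 / 342025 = 0.06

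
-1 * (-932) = 932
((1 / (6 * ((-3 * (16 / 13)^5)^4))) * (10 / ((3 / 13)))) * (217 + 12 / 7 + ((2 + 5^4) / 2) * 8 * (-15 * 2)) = -105.16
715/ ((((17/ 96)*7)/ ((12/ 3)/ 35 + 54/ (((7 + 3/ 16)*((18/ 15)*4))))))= 18560256/ 19159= 968.75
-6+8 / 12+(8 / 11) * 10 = 64 / 33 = 1.94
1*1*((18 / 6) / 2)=1.50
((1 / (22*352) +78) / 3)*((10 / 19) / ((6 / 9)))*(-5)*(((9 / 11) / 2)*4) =-135907425 / 809248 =-167.94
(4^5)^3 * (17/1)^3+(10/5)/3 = 15825880743938/3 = 5275293581312.67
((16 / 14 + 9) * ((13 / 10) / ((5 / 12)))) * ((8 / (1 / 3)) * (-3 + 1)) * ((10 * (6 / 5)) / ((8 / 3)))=-1196208 / 175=-6835.47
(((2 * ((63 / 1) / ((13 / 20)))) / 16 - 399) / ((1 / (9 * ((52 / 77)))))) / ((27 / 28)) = -26824 / 11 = -2438.55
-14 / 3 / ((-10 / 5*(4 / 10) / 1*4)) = 35 / 24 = 1.46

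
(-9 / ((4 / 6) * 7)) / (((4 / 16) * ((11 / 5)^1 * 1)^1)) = -270 / 77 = -3.51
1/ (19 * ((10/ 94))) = 47/ 95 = 0.49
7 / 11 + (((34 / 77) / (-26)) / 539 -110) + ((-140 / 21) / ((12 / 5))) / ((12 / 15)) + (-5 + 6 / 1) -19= -2541278351 / 19423404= -130.84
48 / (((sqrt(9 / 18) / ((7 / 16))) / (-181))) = -3801 * sqrt(2) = -5375.43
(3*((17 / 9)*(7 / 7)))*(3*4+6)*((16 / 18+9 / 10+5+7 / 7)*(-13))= -154921 / 15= -10328.07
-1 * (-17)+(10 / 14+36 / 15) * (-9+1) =-277 / 35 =-7.91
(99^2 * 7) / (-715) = -6237 / 65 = -95.95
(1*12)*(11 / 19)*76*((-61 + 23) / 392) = -2508 / 49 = -51.18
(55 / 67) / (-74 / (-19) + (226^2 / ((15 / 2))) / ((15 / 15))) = 15675 / 130113866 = 0.00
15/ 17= 0.88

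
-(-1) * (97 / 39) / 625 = 97 / 24375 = 0.00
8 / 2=4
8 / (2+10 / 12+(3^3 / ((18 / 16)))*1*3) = 48 / 449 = 0.11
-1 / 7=-0.14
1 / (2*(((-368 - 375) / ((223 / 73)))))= -223 / 108478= -0.00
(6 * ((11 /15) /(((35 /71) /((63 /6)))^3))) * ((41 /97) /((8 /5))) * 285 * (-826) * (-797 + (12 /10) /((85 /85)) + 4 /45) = 408193125482209221 /194000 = 2104088275681.49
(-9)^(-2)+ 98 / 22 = 4.47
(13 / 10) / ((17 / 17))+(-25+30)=63 / 10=6.30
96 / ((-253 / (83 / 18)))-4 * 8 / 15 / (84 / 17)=-2.18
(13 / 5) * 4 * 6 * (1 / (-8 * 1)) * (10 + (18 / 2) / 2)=-113.10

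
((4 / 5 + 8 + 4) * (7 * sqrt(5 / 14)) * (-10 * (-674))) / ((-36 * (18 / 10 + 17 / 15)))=-13480 * sqrt(70) / 33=-3417.63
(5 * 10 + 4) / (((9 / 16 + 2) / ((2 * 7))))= 12096 / 41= 295.02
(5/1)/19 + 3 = 3.26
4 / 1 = 4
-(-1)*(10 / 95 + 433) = 8229 / 19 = 433.11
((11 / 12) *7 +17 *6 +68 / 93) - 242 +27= -39377 / 372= -105.85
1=1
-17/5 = -3.40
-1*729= -729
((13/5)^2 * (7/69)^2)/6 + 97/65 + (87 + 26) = 1063048513/9283950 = 114.50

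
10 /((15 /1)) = 2 /3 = 0.67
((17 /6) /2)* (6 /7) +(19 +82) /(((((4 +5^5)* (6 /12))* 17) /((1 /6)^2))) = 581374 /478737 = 1.21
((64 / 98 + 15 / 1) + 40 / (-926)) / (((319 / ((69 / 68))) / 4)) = 0.20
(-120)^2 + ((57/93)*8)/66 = 14731276/1023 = 14400.07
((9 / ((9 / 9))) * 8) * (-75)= -5400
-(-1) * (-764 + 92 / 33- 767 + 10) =-50101 / 33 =-1518.21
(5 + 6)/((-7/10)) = -110/7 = -15.71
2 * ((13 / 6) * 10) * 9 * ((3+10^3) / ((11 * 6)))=65195 / 11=5926.82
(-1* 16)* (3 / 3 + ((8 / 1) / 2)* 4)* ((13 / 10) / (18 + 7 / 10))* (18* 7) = -2382.55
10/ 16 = 5/ 8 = 0.62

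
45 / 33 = 15 / 11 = 1.36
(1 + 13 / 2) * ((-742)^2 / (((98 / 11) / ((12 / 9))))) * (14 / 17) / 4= 127231.18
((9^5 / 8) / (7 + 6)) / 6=19683 / 208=94.63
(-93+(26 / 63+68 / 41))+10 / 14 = -233024 / 2583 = -90.21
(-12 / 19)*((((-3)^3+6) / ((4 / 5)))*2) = 630 / 19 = 33.16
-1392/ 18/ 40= -29/ 15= -1.93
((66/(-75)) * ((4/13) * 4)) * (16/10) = -2816/1625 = -1.73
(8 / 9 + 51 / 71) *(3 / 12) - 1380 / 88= -429613 / 28116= -15.28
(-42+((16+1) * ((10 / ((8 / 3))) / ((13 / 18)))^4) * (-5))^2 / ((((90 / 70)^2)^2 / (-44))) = -2342289715715344229427131 / 38058732518976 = -61544080968.74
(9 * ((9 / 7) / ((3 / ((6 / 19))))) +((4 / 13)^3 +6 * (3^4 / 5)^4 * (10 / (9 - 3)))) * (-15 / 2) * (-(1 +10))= 415084484085018 / 7305025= 56821774.61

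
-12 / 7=-1.71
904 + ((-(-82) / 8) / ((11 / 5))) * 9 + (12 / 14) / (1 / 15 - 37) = 80701139 / 85316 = 945.91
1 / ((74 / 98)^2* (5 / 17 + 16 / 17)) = 5831 / 4107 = 1.42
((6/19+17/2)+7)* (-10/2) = -3005/38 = -79.08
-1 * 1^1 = -1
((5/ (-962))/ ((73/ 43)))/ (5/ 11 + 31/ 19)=-44935/ 30618536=-0.00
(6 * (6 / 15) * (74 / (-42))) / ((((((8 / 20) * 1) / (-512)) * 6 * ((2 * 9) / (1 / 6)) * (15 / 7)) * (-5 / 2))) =-9472 / 6075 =-1.56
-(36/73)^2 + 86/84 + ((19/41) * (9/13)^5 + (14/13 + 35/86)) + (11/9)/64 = 33155208617709307/14064856887961152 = 2.36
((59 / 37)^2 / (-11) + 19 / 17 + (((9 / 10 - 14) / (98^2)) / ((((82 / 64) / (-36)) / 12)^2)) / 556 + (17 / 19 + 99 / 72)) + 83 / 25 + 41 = 25758510696408272417 / 545762039529152600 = 47.20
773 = 773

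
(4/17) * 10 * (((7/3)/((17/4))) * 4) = 4480/867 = 5.17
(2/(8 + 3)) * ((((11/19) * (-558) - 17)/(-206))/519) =6461/11172513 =0.00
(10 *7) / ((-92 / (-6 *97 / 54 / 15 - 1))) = 812 / 621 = 1.31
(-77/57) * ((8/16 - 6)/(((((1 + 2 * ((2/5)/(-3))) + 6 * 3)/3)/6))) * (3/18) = 12705/10678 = 1.19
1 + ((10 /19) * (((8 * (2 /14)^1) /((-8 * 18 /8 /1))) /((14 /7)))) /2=1187 /1197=0.99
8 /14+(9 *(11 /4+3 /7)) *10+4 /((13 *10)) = 286.67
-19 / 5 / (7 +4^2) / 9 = -19 / 1035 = -0.02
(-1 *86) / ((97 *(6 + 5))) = -86 / 1067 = -0.08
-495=-495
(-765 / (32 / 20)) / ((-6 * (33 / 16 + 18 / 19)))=1615 / 61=26.48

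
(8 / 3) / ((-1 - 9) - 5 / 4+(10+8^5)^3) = 32 / 422599130099289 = 0.00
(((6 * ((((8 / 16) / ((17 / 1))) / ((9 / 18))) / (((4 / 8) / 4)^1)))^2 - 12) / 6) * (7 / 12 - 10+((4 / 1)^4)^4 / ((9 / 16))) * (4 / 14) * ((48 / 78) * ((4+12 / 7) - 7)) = 213305255525480 / 184093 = 1158682054.86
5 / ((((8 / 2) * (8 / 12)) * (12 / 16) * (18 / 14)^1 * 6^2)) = 35 / 648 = 0.05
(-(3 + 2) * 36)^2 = 32400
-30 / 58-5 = -160 / 29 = -5.52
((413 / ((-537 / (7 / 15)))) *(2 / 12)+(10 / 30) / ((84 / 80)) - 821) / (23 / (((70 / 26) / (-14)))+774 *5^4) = -0.00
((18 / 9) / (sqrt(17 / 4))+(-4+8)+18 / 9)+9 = 15.97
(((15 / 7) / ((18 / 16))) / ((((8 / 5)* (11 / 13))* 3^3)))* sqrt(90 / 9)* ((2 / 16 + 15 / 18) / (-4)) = -7475* sqrt(10) / 598752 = -0.04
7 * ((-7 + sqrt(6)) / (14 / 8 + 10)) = -2.71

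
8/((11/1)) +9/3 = 41/11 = 3.73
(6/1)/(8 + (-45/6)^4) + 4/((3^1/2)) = 406312/152259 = 2.67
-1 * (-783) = 783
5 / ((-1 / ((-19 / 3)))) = 95 / 3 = 31.67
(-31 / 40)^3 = -29791 / 64000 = -0.47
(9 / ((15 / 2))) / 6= 1 / 5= 0.20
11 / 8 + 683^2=3731923 / 8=466490.38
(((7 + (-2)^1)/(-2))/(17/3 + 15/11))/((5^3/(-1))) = 33/11600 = 0.00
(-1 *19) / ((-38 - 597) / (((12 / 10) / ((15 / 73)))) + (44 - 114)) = 0.11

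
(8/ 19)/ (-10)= -4/ 95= -0.04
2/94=0.02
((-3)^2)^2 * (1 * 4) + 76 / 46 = 7490 / 23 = 325.65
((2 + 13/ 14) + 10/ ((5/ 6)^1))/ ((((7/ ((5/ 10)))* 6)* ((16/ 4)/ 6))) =209/ 784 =0.27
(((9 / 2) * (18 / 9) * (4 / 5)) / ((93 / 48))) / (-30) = -0.12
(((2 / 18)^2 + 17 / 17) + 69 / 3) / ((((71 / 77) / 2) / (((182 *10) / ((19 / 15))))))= 74835.21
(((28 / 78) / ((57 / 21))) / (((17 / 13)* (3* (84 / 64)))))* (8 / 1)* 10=17920 / 8721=2.05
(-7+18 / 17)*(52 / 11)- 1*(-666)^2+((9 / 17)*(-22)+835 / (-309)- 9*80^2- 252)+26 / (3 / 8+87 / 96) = -1187939654183 / 2369103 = -501430.14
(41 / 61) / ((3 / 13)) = 533 / 183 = 2.91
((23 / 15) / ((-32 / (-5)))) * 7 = 161 / 96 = 1.68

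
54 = 54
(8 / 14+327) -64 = 1845 / 7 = 263.57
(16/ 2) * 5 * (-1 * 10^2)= -4000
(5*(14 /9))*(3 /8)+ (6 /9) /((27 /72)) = 169 /36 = 4.69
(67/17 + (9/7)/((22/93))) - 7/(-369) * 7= 9186125/966042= 9.51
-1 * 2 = -2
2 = 2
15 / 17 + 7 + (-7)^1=15 / 17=0.88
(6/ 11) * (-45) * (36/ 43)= -20.55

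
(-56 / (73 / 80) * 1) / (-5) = 896 / 73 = 12.27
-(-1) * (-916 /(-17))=53.88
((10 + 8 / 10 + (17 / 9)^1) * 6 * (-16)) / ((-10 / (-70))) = -127904 / 15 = -8526.93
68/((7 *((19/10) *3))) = 680/399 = 1.70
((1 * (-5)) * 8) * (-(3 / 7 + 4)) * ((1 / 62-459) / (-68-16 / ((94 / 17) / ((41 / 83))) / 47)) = 26087527895 / 21828051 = 1195.14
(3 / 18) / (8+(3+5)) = 1 / 96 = 0.01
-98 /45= -2.18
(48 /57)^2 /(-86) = -128 /15523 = -0.01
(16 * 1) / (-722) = -8 / 361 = -0.02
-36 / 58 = -18 / 29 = -0.62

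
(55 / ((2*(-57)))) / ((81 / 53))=-2915 / 9234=-0.32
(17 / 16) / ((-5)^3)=-17 / 2000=-0.01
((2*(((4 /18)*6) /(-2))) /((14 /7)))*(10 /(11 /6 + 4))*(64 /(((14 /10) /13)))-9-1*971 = -81300 /49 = -1659.18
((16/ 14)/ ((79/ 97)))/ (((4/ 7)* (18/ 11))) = 1067/ 711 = 1.50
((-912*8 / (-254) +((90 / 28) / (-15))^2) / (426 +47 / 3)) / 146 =2148453 / 4815357400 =0.00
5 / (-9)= -5 / 9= -0.56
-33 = -33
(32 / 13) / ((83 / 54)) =1728 / 1079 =1.60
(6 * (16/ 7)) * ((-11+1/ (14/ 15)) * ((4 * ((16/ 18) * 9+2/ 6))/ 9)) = -222400/ 441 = -504.31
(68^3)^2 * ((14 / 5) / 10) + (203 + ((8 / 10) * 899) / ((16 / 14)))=27682895967.02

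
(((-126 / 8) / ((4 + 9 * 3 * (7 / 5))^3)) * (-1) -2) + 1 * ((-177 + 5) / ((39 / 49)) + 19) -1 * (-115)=-84.10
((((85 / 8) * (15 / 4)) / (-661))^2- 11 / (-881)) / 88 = 6353653769 / 34686577958912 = 0.00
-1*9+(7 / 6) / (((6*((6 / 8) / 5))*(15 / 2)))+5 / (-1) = -1120 / 81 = -13.83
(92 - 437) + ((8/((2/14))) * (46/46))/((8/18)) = -219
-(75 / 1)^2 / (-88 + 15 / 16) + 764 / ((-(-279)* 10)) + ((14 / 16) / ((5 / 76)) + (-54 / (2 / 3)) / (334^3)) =5660760537051121 / 72404360902440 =78.18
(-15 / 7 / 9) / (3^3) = -5 / 567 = -0.01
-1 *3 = -3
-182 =-182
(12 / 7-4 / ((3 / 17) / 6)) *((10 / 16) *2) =-1175 / 7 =-167.86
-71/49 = -1.45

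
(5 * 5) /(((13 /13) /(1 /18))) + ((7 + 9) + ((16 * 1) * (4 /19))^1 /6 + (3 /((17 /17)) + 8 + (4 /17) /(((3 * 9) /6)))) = 56207 /1938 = 29.00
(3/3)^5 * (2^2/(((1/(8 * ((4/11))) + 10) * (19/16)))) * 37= 75776/6289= 12.05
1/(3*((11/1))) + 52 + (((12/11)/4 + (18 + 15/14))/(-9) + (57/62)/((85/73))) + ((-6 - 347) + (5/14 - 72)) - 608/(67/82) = -8290527293/7414890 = -1118.09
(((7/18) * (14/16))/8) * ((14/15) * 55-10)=1519/864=1.76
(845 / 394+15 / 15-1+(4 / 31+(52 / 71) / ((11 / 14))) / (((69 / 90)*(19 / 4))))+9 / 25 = 291392230897 / 104215038950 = 2.80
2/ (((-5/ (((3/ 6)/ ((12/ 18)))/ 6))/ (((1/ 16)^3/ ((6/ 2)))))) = -1/ 245760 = -0.00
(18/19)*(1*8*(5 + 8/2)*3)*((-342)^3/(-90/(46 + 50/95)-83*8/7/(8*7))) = 177283910539008/78581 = 2256065849.75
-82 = -82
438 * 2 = 876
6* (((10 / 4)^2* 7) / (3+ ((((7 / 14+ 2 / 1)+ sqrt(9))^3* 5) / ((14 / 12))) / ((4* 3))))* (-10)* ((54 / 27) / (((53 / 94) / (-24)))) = 1326528000 / 370523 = 3580.15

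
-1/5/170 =-0.00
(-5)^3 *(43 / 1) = -5375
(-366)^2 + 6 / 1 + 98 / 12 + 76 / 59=47425895 / 354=133971.45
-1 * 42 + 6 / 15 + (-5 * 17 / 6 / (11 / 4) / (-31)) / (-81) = -17236354 / 414315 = -41.60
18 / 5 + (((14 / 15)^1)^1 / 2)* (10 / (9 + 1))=4.07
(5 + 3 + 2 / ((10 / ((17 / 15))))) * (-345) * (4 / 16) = -14191 / 20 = -709.55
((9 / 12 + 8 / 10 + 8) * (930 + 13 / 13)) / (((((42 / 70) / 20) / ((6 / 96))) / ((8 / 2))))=889105 / 12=74092.08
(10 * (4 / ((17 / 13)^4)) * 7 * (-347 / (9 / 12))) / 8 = -1387493380 / 250563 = -5537.50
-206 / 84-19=-901 / 42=-21.45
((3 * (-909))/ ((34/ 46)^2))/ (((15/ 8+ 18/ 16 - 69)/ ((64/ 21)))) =5129184/ 22253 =230.49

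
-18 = -18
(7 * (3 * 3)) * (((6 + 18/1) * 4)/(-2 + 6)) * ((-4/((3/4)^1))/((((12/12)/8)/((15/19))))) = -967680/19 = -50930.53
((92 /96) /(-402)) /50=-23 /482400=-0.00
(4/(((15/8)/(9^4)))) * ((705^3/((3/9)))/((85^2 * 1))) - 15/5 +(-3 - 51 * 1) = 588541838919/289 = 2036476951.28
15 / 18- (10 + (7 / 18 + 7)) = -149 / 9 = -16.56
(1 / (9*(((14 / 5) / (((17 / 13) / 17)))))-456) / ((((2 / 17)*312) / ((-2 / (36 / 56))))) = 12697691 / 328536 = 38.65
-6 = -6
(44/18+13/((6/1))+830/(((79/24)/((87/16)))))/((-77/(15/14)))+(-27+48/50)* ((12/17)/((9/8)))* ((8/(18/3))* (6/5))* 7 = -4479255667/22159500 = -202.14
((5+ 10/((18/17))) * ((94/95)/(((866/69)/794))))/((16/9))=16737123/32908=508.60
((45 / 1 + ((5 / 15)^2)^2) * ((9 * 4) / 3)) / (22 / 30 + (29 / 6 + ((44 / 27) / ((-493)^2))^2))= 232609847685889680 / 2397233962388341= 97.03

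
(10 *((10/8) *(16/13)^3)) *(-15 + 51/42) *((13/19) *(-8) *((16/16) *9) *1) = 355737600/22477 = 15826.74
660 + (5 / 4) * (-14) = 1285 / 2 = 642.50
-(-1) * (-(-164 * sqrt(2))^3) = 8821888 * sqrt(2) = 12476033.66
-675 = -675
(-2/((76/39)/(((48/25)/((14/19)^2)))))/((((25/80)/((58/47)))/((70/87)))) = -94848/8225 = -11.53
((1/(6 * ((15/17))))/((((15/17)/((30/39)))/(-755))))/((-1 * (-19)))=-43639/6669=-6.54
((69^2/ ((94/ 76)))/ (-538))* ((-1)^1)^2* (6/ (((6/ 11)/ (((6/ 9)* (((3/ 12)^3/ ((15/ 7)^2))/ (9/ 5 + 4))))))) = -5417489/ 175990560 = -0.03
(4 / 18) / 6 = 1 / 27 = 0.04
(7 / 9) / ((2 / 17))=119 / 18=6.61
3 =3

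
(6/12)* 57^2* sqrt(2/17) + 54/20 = 27/10 + 3249* sqrt(34)/34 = 559.90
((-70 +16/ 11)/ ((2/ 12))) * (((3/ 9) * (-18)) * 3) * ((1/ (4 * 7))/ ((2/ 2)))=20358/ 77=264.39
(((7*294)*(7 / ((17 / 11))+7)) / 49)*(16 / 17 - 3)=-288120 / 289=-996.96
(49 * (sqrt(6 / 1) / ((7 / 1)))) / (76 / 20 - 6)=-35 * sqrt(6) / 11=-7.79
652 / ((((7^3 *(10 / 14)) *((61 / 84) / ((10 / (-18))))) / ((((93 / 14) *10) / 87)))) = -404240 / 260043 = -1.55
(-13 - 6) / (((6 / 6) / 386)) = -7334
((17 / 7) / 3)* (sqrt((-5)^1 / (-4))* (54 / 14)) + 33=153* sqrt(5) / 98 + 33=36.49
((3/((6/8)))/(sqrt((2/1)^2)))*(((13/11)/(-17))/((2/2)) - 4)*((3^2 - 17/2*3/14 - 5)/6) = -46421/15708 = -2.96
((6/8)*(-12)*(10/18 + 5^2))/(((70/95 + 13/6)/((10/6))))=-43700/331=-132.02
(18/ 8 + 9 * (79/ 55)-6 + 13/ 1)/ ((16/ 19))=92701/ 3520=26.34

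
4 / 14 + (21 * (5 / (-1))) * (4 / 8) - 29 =-1137 / 14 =-81.21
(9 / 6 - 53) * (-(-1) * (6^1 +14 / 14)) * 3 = -2163 / 2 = -1081.50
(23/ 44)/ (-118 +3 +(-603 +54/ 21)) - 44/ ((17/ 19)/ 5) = -921074097/ 3745984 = -245.88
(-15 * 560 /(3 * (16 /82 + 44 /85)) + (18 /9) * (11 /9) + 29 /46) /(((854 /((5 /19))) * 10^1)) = -79921 /660744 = -0.12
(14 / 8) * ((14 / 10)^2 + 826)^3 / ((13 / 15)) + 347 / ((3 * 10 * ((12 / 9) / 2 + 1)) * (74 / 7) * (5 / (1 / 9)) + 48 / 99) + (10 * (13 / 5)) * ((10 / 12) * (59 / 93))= 17843853315346553819537 / 15569498221875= 1146077610.28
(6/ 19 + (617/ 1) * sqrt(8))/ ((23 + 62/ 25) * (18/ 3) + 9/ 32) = 1600/ 776017 + 987200 * sqrt(2)/ 122529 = 11.40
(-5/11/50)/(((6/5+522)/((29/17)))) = -0.00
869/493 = 1.76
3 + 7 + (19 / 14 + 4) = 215 / 14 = 15.36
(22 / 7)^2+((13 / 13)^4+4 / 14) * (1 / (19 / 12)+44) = 62620 / 931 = 67.26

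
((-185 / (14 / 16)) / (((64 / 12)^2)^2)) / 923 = -0.00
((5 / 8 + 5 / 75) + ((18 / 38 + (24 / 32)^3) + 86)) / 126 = 0.70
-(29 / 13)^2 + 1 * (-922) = -926.98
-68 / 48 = -17 / 12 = -1.42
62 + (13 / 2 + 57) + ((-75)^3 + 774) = -841951 / 2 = -420975.50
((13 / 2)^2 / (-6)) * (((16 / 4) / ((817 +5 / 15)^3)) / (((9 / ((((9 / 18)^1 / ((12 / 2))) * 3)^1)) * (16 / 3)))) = -0.00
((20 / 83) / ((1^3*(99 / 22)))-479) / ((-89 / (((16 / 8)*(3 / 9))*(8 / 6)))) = 2862184 / 598347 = 4.78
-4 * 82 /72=-41 /9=-4.56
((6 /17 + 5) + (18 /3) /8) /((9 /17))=415 /36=11.53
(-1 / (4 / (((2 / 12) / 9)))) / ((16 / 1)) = -1 / 3456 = -0.00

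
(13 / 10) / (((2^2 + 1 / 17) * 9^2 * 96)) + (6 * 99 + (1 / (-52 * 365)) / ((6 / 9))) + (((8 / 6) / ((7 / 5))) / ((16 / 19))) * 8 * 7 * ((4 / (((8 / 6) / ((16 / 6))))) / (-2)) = 1734607212761 / 5091802560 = 340.67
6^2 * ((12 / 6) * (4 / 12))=24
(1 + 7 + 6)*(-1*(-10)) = 140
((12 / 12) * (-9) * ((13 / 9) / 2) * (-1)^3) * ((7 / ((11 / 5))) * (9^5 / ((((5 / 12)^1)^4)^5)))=10300276067628408611266363392 / 209808349609375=49093737626770.57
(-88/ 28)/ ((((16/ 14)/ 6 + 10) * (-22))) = 3/ 214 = 0.01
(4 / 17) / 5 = 4 / 85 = 0.05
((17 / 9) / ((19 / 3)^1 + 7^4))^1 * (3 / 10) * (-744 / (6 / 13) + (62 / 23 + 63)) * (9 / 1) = -1088289 / 332212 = -3.28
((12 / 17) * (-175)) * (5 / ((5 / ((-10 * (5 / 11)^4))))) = 13125000 / 248897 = 52.73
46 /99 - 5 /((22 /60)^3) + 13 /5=-5891443 /59895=-98.36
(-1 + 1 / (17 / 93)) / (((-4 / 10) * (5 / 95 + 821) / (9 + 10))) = -6859 / 26520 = -0.26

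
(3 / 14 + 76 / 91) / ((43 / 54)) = 1.32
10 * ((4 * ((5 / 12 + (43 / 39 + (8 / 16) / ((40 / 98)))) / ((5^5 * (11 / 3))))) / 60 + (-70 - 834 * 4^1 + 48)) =-300121248573 / 8937500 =-33580.00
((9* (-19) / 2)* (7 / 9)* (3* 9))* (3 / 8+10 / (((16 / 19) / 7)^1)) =-599697 / 4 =-149924.25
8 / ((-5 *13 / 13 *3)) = -8 / 15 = -0.53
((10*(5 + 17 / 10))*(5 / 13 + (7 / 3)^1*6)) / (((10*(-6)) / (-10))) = 12529 / 78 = 160.63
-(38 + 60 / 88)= -851 / 22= -38.68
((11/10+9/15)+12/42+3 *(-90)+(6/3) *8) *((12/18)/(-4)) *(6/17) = 17641/1190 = 14.82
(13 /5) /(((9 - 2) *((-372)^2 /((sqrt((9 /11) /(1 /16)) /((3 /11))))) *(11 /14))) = 13 *sqrt(11) /951390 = 0.00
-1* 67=-67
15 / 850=3 / 170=0.02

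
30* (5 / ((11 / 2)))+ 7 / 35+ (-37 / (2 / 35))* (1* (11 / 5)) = -153673 / 110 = -1397.03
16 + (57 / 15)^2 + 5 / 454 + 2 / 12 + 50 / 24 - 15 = 401813 / 22700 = 17.70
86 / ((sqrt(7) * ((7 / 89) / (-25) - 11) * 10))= -19135 * sqrt(7) / 171374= -0.30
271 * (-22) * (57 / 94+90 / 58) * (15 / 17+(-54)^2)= -37530459.49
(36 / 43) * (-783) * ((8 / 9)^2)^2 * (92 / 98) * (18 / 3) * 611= -26708344832 / 18963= -1408445.12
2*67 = 134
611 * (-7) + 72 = -4205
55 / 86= 0.64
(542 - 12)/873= 530/873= 0.61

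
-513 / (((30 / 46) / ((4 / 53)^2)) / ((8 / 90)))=-27968 / 70225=-0.40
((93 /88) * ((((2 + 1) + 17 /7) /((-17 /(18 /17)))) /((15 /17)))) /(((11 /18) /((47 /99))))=-249147 /791945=-0.31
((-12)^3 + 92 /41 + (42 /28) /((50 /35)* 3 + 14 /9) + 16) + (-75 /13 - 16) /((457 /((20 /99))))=-30340853334469 /17748285984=-1709.51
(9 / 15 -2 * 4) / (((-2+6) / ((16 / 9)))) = -148 / 45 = -3.29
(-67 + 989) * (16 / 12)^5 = 944128 / 243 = 3885.30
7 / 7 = 1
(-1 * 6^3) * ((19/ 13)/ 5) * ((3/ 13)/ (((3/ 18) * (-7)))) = 73872/ 5915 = 12.49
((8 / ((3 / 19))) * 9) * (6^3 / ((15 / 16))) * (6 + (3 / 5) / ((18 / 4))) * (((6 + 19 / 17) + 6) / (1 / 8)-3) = 27917881344 / 425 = 65689132.57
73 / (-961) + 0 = -73 / 961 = -0.08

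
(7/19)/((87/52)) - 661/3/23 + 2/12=-699005/76038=-9.19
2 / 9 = 0.22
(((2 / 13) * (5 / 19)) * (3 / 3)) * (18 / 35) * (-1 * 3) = -108 / 1729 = -0.06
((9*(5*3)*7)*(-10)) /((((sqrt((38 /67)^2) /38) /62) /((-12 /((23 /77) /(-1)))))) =-36271897200 /23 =-1577039008.70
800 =800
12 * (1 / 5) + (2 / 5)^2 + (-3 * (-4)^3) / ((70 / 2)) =1408 / 175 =8.05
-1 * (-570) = 570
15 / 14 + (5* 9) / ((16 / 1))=435 / 112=3.88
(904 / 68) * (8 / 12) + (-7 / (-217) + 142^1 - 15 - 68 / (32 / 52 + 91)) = 84829582 / 627657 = 135.15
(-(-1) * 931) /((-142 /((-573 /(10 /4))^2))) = -611348598 /1775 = -344421.75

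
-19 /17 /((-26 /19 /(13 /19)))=19 /34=0.56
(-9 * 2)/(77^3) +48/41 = 1.17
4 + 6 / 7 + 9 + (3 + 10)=188 / 7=26.86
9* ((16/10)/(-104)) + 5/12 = 217/780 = 0.28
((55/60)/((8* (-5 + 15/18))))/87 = -11/34800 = -0.00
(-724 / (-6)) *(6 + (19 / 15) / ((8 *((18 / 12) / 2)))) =101179 / 135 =749.47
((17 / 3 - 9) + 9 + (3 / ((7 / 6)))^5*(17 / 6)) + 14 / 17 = 278605693 / 857157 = 325.03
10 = 10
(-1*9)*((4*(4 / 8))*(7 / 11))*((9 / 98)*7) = -81 / 11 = -7.36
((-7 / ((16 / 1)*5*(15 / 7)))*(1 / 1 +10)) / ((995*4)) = -539 / 4776000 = -0.00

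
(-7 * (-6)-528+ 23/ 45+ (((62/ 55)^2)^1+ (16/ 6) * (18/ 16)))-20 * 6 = -16368164/ 27225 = -601.22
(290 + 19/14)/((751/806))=1643837/5257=312.69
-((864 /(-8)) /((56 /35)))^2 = -18225 /4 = -4556.25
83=83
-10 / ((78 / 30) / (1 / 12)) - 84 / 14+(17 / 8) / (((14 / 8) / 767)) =252535 / 273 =925.04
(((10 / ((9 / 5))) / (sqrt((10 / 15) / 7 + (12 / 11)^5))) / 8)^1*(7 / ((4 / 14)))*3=148225*sqrt(1281489594) / 133141776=39.85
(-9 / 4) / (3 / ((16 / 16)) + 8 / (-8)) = -9 / 8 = -1.12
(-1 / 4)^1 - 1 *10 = -10.25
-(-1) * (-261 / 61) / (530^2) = -261 / 17134900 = -0.00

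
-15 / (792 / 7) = -35 / 264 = -0.13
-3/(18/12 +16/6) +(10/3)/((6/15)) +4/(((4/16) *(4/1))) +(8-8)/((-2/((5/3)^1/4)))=871/75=11.61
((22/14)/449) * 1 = 11/3143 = 0.00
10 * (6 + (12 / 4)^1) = 90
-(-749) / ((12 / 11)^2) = 90629 / 144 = 629.37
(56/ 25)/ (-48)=-7/ 150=-0.05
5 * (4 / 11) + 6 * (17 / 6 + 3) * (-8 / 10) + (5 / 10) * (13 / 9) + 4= -4249 / 198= -21.46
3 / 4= 0.75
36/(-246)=-6/41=-0.15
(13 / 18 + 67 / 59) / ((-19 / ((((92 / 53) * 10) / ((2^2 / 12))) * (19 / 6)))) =-453790 / 28143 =-16.12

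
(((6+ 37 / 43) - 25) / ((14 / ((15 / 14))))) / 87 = -975 / 61103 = -0.02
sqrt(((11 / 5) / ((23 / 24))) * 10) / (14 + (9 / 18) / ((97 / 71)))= 776 * sqrt(759) / 64101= 0.33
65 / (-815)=-0.08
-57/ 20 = -2.85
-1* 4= -4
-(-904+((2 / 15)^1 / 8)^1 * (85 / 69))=748495 / 828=903.98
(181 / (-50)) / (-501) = 181 / 25050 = 0.01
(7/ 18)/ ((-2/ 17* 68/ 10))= -35/ 72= -0.49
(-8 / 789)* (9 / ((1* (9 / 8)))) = -0.08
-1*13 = -13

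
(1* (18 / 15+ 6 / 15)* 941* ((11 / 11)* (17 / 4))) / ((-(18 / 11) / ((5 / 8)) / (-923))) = 162417541 / 72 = 2255799.18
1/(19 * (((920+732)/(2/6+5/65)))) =4/306033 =0.00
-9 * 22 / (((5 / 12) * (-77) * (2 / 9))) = 27.77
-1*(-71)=71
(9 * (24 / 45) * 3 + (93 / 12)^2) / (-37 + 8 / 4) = -851 / 400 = -2.13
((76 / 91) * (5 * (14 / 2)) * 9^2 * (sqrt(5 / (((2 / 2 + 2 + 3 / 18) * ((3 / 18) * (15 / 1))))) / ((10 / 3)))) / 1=972 * sqrt(57) / 13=564.50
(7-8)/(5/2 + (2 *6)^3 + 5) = -2/3471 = -0.00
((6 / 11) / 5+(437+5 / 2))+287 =79927 / 110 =726.61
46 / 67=0.69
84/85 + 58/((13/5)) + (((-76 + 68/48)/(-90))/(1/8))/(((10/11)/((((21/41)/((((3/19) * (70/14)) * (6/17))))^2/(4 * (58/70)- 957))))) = 14023861817024557/602656129319400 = 23.27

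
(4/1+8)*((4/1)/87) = 16/29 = 0.55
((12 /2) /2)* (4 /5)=12 /5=2.40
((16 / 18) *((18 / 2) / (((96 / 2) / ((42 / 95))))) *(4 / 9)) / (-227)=-28 / 194085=-0.00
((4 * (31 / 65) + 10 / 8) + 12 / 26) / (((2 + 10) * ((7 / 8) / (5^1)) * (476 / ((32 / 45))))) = 3764 / 1461915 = 0.00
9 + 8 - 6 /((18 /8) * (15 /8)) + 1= 746 /45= 16.58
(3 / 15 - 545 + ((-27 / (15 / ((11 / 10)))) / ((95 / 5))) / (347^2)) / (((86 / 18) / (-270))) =15143488359777 / 491870765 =30787.53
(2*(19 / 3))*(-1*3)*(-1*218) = 8284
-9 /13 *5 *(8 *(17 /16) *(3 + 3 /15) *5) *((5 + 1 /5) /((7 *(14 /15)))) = -18360 /49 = -374.69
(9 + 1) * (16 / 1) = 160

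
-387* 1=-387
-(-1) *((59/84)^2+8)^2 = 3591485041/49787136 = 72.14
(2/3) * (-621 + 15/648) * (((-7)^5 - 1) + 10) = 1126566269/162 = 6954112.77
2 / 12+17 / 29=131 / 174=0.75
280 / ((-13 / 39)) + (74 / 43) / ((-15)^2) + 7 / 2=-836.49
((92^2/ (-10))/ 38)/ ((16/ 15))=-1587/ 76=-20.88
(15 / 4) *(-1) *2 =-15 / 2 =-7.50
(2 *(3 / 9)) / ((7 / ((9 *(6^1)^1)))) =36 / 7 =5.14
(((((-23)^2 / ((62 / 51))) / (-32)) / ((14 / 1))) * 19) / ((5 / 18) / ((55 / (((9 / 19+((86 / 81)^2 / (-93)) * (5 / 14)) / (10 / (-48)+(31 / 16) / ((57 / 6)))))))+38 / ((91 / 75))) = -4328406432207 / 7218744491008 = -0.60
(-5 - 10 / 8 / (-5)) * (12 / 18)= -3.17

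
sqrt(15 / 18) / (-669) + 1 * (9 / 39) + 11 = 146 / 13-sqrt(30) / 4014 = 11.23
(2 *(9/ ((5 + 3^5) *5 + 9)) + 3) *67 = 252255/ 1249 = 201.97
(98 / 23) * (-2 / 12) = -49 / 69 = -0.71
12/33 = 4/11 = 0.36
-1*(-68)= 68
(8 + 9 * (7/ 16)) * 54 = 5157/ 8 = 644.62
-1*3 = -3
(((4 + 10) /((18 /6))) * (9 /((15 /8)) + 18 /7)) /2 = 86 /5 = 17.20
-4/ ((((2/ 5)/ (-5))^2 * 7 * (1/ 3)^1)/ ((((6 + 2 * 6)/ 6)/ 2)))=-5625/ 14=-401.79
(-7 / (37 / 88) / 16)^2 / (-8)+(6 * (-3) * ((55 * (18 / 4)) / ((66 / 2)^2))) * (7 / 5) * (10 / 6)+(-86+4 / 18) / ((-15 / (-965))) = -71925341041 / 13010976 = -5528.05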